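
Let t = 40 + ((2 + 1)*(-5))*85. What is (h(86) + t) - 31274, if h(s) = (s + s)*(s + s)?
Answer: -2925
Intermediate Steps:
h(s) = 4*s**2 (h(s) = (2*s)*(2*s) = 4*s**2)
t = -1235 (t = 40 + (3*(-5))*85 = 40 - 15*85 = 40 - 1275 = -1235)
(h(86) + t) - 31274 = (4*86**2 - 1235) - 31274 = (4*7396 - 1235) - 31274 = (29584 - 1235) - 31274 = 28349 - 31274 = -2925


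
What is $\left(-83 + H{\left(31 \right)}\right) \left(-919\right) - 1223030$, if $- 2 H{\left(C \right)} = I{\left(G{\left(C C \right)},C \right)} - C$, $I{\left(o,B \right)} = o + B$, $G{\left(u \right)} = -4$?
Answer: $-1148591$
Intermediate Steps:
$I{\left(o,B \right)} = B + o$
$H{\left(C \right)} = 2$ ($H{\left(C \right)} = - \frac{\left(C - 4\right) - C}{2} = - \frac{\left(-4 + C\right) - C}{2} = \left(- \frac{1}{2}\right) \left(-4\right) = 2$)
$\left(-83 + H{\left(31 \right)}\right) \left(-919\right) - 1223030 = \left(-83 + 2\right) \left(-919\right) - 1223030 = \left(-81\right) \left(-919\right) - 1223030 = 74439 - 1223030 = -1148591$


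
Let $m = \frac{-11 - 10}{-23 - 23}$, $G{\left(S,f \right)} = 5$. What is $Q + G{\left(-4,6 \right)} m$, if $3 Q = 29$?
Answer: $\frac{1649}{138} \approx 11.949$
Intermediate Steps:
$Q = \frac{29}{3}$ ($Q = \frac{1}{3} \cdot 29 = \frac{29}{3} \approx 9.6667$)
$m = \frac{21}{46}$ ($m = - \frac{21}{-46} = \left(-21\right) \left(- \frac{1}{46}\right) = \frac{21}{46} \approx 0.45652$)
$Q + G{\left(-4,6 \right)} m = \frac{29}{3} + 5 \cdot \frac{21}{46} = \frac{29}{3} + \frac{105}{46} = \frac{1649}{138}$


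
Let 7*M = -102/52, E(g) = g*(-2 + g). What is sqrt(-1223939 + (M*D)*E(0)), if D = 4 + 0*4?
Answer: I*sqrt(1223939) ≈ 1106.3*I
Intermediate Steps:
M = -51/182 (M = (-102/52)/7 = (-102*1/52)/7 = (1/7)*(-51/26) = -51/182 ≈ -0.28022)
D = 4 (D = 4 + 0 = 4)
sqrt(-1223939 + (M*D)*E(0)) = sqrt(-1223939 + (-51/182*4)*(0*(-2 + 0))) = sqrt(-1223939 - 0*(-2)) = sqrt(-1223939 - 102/91*0) = sqrt(-1223939 + 0) = sqrt(-1223939) = I*sqrt(1223939)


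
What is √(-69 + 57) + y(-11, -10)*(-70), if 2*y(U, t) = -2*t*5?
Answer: -3500 + 2*I*√3 ≈ -3500.0 + 3.4641*I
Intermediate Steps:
y(U, t) = -5*t (y(U, t) = (-2*t*5)/2 = (-10*t)/2 = -5*t)
√(-69 + 57) + y(-11, -10)*(-70) = √(-69 + 57) - 5*(-10)*(-70) = √(-12) + 50*(-70) = 2*I*√3 - 3500 = -3500 + 2*I*√3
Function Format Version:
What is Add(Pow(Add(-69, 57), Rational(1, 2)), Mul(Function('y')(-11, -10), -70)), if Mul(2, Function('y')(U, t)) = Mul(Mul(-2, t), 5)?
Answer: Add(-3500, Mul(2, I, Pow(3, Rational(1, 2)))) ≈ Add(-3500.0, Mul(3.4641, I))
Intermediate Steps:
Function('y')(U, t) = Mul(-5, t) (Function('y')(U, t) = Mul(Rational(1, 2), Mul(Mul(-2, t), 5)) = Mul(Rational(1, 2), Mul(-10, t)) = Mul(-5, t))
Add(Pow(Add(-69, 57), Rational(1, 2)), Mul(Function('y')(-11, -10), -70)) = Add(Pow(Add(-69, 57), Rational(1, 2)), Mul(Mul(-5, -10), -70)) = Add(Pow(-12, Rational(1, 2)), Mul(50, -70)) = Add(Mul(2, I, Pow(3, Rational(1, 2))), -3500) = Add(-3500, Mul(2, I, Pow(3, Rational(1, 2))))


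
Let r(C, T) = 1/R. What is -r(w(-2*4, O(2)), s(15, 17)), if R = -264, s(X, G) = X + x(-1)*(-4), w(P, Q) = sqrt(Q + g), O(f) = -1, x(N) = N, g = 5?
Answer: 1/264 ≈ 0.0037879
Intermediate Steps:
w(P, Q) = sqrt(5 + Q) (w(P, Q) = sqrt(Q + 5) = sqrt(5 + Q))
s(X, G) = 4 + X (s(X, G) = X - 1*(-4) = X + 4 = 4 + X)
r(C, T) = -1/264 (r(C, T) = 1/(-264) = -1/264)
-r(w(-2*4, O(2)), s(15, 17)) = -1*(-1/264) = 1/264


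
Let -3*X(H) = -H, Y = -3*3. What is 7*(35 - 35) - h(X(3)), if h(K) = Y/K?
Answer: 9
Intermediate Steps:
Y = -9 (Y = -1*9 = -9)
X(H) = H/3 (X(H) = -(-1)*H/3 = H/3)
h(K) = -9/K
7*(35 - 35) - h(X(3)) = 7*(35 - 35) - (-9)/((⅓)*3) = 7*0 - (-9)/1 = 0 - (-9) = 0 - 1*(-9) = 0 + 9 = 9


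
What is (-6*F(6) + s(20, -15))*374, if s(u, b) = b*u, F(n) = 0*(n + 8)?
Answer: -112200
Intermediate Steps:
F(n) = 0 (F(n) = 0*(8 + n) = 0)
(-6*F(6) + s(20, -15))*374 = (-6*0 - 15*20)*374 = (0 - 300)*374 = -300*374 = -112200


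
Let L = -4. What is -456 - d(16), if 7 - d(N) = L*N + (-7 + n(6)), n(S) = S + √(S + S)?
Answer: -528 + 2*√3 ≈ -524.54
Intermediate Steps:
n(S) = S + √2*√S (n(S) = S + √(2*S) = S + √2*√S)
d(N) = 8 - 2*√3 + 4*N (d(N) = 7 - (-4*N + (-7 + (6 + √2*√6))) = 7 - (-4*N + (-7 + (6 + 2*√3))) = 7 - (-4*N + (-1 + 2*√3)) = 7 - (-1 - 4*N + 2*√3) = 7 + (1 - 2*√3 + 4*N) = 8 - 2*√3 + 4*N)
-456 - d(16) = -456 - (8 - 2*√3 + 4*16) = -456 - (8 - 2*√3 + 64) = -456 - (72 - 2*√3) = -456 + (-72 + 2*√3) = -528 + 2*√3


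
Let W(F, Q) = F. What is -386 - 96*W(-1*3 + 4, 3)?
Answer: -482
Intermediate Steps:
-386 - 96*W(-1*3 + 4, 3) = -386 - 96*(-1*3 + 4) = -386 - 96*(-3 + 4) = -386 - 96*1 = -386 - 96 = -482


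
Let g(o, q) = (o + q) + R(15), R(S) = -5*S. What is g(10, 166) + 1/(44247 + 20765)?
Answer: 6566213/65012 ≈ 101.00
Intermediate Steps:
g(o, q) = -75 + o + q (g(o, q) = (o + q) - 5*15 = (o + q) - 75 = -75 + o + q)
g(10, 166) + 1/(44247 + 20765) = (-75 + 10 + 166) + 1/(44247 + 20765) = 101 + 1/65012 = 6566213/65012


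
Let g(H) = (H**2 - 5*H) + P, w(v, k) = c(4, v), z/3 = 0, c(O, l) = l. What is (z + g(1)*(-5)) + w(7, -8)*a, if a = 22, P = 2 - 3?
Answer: 179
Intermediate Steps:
P = -1
z = 0 (z = 3*0 = 0)
w(v, k) = v
g(H) = -1 + H**2 - 5*H (g(H) = (H**2 - 5*H) - 1 = -1 + H**2 - 5*H)
(z + g(1)*(-5)) + w(7, -8)*a = (0 + (-1 + 1**2 - 5*1)*(-5)) + 7*22 = (0 + (-1 + 1 - 5)*(-5)) + 154 = (0 - 5*(-5)) + 154 = (0 + 25) + 154 = 25 + 154 = 179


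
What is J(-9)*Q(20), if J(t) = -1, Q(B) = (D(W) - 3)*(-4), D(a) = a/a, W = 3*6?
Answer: -8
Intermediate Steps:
W = 18
D(a) = 1
Q(B) = 8 (Q(B) = (1 - 3)*(-4) = -2*(-4) = 8)
J(-9)*Q(20) = -1*8 = -8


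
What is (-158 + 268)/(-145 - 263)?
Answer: -55/204 ≈ -0.26961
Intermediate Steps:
(-158 + 268)/(-145 - 263) = 110/(-408) = 110*(-1/408) = -55/204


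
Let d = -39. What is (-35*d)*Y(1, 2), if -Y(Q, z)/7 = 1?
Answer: -9555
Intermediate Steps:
Y(Q, z) = -7 (Y(Q, z) = -7*1 = -7)
(-35*d)*Y(1, 2) = -35*(-39)*(-7) = 1365*(-7) = -9555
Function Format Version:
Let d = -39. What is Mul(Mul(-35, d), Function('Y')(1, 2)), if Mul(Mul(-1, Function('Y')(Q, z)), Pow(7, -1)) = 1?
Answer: -9555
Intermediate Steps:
Function('Y')(Q, z) = -7 (Function('Y')(Q, z) = Mul(-7, 1) = -7)
Mul(Mul(-35, d), Function('Y')(1, 2)) = Mul(Mul(-35, -39), -7) = Mul(1365, -7) = -9555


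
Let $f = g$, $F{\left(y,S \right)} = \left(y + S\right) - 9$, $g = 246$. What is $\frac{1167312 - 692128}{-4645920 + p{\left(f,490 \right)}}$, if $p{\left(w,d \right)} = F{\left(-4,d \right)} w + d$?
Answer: $- \frac{59398}{566011} \approx -0.10494$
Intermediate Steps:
$F{\left(y,S \right)} = -9 + S + y$ ($F{\left(y,S \right)} = \left(S + y\right) - 9 = -9 + S + y$)
$f = 246$
$p{\left(w,d \right)} = d + w \left(-13 + d\right)$ ($p{\left(w,d \right)} = \left(-9 + d - 4\right) w + d = \left(-13 + d\right) w + d = w \left(-13 + d\right) + d = d + w \left(-13 + d\right)$)
$\frac{1167312 - 692128}{-4645920 + p{\left(f,490 \right)}} = \frac{1167312 - 692128}{-4645920 + \left(490 + 246 \left(-13 + 490\right)\right)} = \frac{475184}{-4645920 + \left(490 + 246 \cdot 477\right)} = \frac{475184}{-4645920 + \left(490 + 117342\right)} = \frac{475184}{-4645920 + 117832} = \frac{475184}{-4528088} = 475184 \left(- \frac{1}{4528088}\right) = - \frac{59398}{566011}$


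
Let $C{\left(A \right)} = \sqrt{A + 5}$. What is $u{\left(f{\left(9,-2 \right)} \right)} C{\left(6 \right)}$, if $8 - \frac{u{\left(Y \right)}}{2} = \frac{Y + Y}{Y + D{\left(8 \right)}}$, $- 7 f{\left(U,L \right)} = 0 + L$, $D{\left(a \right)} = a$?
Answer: $\frac{460 \sqrt{11}}{29} \approx 52.609$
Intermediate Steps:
$C{\left(A \right)} = \sqrt{5 + A}$
$f{\left(U,L \right)} = - \frac{L}{7}$ ($f{\left(U,L \right)} = - \frac{0 + L}{7} = - \frac{L}{7}$)
$u{\left(Y \right)} = 16 - \frac{4 Y}{8 + Y}$ ($u{\left(Y \right)} = 16 - 2 \frac{Y + Y}{Y + 8} = 16 - 2 \frac{2 Y}{8 + Y} = 16 - \frac{4 Y}{8 + Y}$)
$u{\left(f{\left(9,-2 \right)} \right)} C{\left(6 \right)} = \frac{4 \left(32 + 3 \left(\left(- \frac{1}{7}\right) \left(-2\right)\right)\right)}{8 - - \frac{2}{7}} \sqrt{5 + 6} = \frac{4 \left(32 + 3 \cdot \frac{2}{7}\right)}{8 + \frac{2}{7}} \sqrt{11} = \frac{4 \left(32 + \frac{6}{7}\right)}{\frac{58}{7}} \sqrt{11} = 4 \cdot \frac{7}{58} \cdot \frac{230}{7} \sqrt{11} = \frac{460 \sqrt{11}}{29}$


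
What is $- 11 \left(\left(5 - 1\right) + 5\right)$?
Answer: $-99$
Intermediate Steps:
$- 11 \left(\left(5 - 1\right) + 5\right) = - 11 \left(4 + 5\right) = \left(-11\right) 9 = -99$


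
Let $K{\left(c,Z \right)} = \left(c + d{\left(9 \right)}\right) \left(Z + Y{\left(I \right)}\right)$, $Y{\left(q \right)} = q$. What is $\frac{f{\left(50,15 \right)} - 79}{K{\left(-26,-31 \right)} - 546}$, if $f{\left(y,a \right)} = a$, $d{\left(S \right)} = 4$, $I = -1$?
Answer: $- \frac{32}{79} \approx -0.40506$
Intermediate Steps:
$K{\left(c,Z \right)} = \left(-1 + Z\right) \left(4 + c\right)$ ($K{\left(c,Z \right)} = \left(c + 4\right) \left(Z - 1\right) = \left(4 + c\right) \left(-1 + Z\right) = \left(-1 + Z\right) \left(4 + c\right)$)
$\frac{f{\left(50,15 \right)} - 79}{K{\left(-26,-31 \right)} - 546} = \frac{15 - 79}{\left(-4 - -26 + 4 \left(-31\right) - -806\right) - 546} = - \frac{64}{\left(-4 + 26 - 124 + 806\right) - 546} = - \frac{64}{704 - 546} = - \frac{64}{158} = \left(-64\right) \frac{1}{158} = - \frac{32}{79}$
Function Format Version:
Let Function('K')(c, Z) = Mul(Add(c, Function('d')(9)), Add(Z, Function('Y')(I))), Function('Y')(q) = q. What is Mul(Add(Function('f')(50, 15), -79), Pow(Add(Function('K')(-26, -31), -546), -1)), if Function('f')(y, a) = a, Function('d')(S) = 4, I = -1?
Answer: Rational(-32, 79) ≈ -0.40506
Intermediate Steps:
Function('K')(c, Z) = Mul(Add(-1, Z), Add(4, c)) (Function('K')(c, Z) = Mul(Add(c, 4), Add(Z, -1)) = Mul(Add(4, c), Add(-1, Z)) = Mul(Add(-1, Z), Add(4, c)))
Mul(Add(Function('f')(50, 15), -79), Pow(Add(Function('K')(-26, -31), -546), -1)) = Mul(Add(15, -79), Pow(Add(Add(-4, Mul(-1, -26), Mul(4, -31), Mul(-31, -26)), -546), -1)) = Mul(-64, Pow(Add(Add(-4, 26, -124, 806), -546), -1)) = Mul(-64, Pow(Add(704, -546), -1)) = Mul(-64, Pow(158, -1)) = Mul(-64, Rational(1, 158)) = Rational(-32, 79)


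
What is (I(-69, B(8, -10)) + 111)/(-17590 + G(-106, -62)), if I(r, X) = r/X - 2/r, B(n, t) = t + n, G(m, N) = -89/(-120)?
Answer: -401660/48546353 ≈ -0.0082737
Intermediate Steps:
G(m, N) = 89/120 (G(m, N) = -89*(-1/120) = 89/120)
B(n, t) = n + t
I(r, X) = -2/r + r/X
(I(-69, B(8, -10)) + 111)/(-17590 + G(-106, -62)) = ((-2/(-69) - 69/(8 - 10)) + 111)/(-17590 + 89/120) = ((-2*(-1/69) - 69/(-2)) + 111)/(-2110711/120) = ((2/69 - 69*(-1/2)) + 111)*(-120/2110711) = ((2/69 + 69/2) + 111)*(-120/2110711) = (4765/138 + 111)*(-120/2110711) = (20083/138)*(-120/2110711) = -401660/48546353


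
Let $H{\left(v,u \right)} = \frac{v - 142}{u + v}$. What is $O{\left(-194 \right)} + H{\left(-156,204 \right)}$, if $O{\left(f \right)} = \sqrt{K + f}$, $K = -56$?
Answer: $- \frac{149}{24} + 5 i \sqrt{10} \approx -6.2083 + 15.811 i$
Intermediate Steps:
$H{\left(v,u \right)} = \frac{-142 + v}{u + v}$
$O{\left(f \right)} = \sqrt{-56 + f}$
$O{\left(-194 \right)} + H{\left(-156,204 \right)} = \sqrt{-56 - 194} + \frac{-142 - 156}{204 - 156} = \sqrt{-250} + \frac{1}{48} \left(-298\right) = 5 i \sqrt{10} + \frac{1}{48} \left(-298\right) = 5 i \sqrt{10} - \frac{149}{24} = - \frac{149}{24} + 5 i \sqrt{10}$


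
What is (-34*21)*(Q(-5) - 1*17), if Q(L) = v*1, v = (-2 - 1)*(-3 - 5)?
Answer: -4998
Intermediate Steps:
v = 24 (v = -3*(-8) = 24)
Q(L) = 24 (Q(L) = 24*1 = 24)
(-34*21)*(Q(-5) - 1*17) = (-34*21)*(24 - 1*17) = -714*(24 - 17) = -714*7 = -4998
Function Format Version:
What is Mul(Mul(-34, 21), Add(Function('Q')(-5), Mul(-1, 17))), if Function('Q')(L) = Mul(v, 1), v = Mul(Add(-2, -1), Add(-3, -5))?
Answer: -4998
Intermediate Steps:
v = 24 (v = Mul(-3, -8) = 24)
Function('Q')(L) = 24 (Function('Q')(L) = Mul(24, 1) = 24)
Mul(Mul(-34, 21), Add(Function('Q')(-5), Mul(-1, 17))) = Mul(Mul(-34, 21), Add(24, Mul(-1, 17))) = Mul(-714, Add(24, -17)) = Mul(-714, 7) = -4998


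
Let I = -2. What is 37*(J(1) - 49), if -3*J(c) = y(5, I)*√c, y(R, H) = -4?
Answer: -5291/3 ≈ -1763.7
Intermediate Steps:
J(c) = 4*√c/3 (J(c) = -(-4)*√c/3 = 4*√c/3)
37*(J(1) - 49) = 37*(4*√1/3 - 49) = 37*((4/3)*1 - 49) = 37*(4/3 - 49) = 37*(-143/3) = -5291/3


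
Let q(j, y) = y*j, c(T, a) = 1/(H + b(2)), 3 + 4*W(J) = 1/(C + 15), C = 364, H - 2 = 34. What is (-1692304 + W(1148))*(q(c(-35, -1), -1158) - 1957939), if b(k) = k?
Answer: 23860376964570000/7201 ≈ 3.3135e+12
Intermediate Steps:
H = 36 (H = 2 + 34 = 36)
W(J) = -284/379 (W(J) = -¾ + 1/(4*(364 + 15)) = -¾ + (¼)/379 = -¾ + (¼)*(1/379) = -¾ + 1/1516 = -284/379)
c(T, a) = 1/38 (c(T, a) = 1/(36 + 2) = 1/38)
q(j, y) = j*y
(-1692304 + W(1148))*(q(c(-35, -1), -1158) - 1957939) = (-1692304 - 284/379)*((1/38)*(-1158) - 1957939) = -641383500*(-579/19 - 1957939)/379 = -641383500/379*(-37201420/19) = 23860376964570000/7201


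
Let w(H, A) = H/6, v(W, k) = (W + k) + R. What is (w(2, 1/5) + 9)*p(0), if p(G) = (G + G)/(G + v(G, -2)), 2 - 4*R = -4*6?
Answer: 0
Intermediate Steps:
R = 13/2 (R = ½ - (-1)*6 = ½ - ¼*(-24) = ½ + 6 = 13/2 ≈ 6.5000)
v(W, k) = 13/2 + W + k (v(W, k) = (W + k) + 13/2 = 13/2 + W + k)
w(H, A) = H/6 (w(H, A) = H*(⅙) = H/6)
p(G) = 2*G/(9/2 + 2*G) (p(G) = (G + G)/(G + (13/2 + G - 2)) = (2*G)/(G + (9/2 + G)) = (2*G)/(9/2 + 2*G) = 2*G/(9/2 + 2*G))
(w(2, 1/5) + 9)*p(0) = ((⅙)*2 + 9)*(4*0/(9 + 4*0)) = (⅓ + 9)*(4*0/(9 + 0)) = 28*(4*0/9)/3 = 28*(4*0*(⅑))/3 = (28/3)*0 = 0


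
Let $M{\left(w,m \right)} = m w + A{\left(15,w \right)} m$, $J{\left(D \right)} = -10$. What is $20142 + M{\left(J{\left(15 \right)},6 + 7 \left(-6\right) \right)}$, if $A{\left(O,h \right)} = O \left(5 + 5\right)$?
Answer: $15102$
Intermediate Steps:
$A{\left(O,h \right)} = 10 O$ ($A{\left(O,h \right)} = O 10 = 10 O$)
$M{\left(w,m \right)} = 150 m + m w$ ($M{\left(w,m \right)} = m w + 10 \cdot 15 m = m w + 150 m = 150 m + m w$)
$20142 + M{\left(J{\left(15 \right)},6 + 7 \left(-6\right) \right)} = 20142 + \left(6 + 7 \left(-6\right)\right) \left(150 - 10\right) = 20142 + \left(6 - 42\right) 140 = 20142 - 5040 = 15102$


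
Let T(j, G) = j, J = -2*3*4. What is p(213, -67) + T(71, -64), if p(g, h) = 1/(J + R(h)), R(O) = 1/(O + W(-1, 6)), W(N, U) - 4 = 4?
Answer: 100548/1417 ≈ 70.958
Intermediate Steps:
J = -24 (J = -6*4 = -24)
W(N, U) = 8 (W(N, U) = 4 + 4 = 8)
R(O) = 1/(8 + O) (R(O) = 1/(O + 8) = 1/(8 + O))
p(g, h) = 1/(-24 + 1/(8 + h))
p(213, -67) + T(71, -64) = (-8 - 1*(-67))/(191 + 24*(-67)) + 71 = (-8 + 67)/(191 - 1608) + 71 = 59/(-1417) + 71 = -1/1417*59 + 71 = -59/1417 + 71 = 100548/1417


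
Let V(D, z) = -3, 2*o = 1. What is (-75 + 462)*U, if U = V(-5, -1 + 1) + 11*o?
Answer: 1935/2 ≈ 967.50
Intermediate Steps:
o = ½ (o = (½)*1 = ½ ≈ 0.50000)
U = 5/2 (U = -3 + 11*(½) = -3 + 11/2 = 5/2 ≈ 2.5000)
(-75 + 462)*U = (-75 + 462)*(5/2) = 387*(5/2) = 1935/2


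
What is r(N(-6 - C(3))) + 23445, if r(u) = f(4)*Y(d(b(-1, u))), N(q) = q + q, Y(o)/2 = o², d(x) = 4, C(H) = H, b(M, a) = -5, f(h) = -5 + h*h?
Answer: 23797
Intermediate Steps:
f(h) = -5 + h²
Y(o) = 2*o²
N(q) = 2*q
r(u) = 352 (r(u) = (-5 + 4²)*(2*4²) = (-5 + 16)*(2*16) = 11*32 = 352)
r(N(-6 - C(3))) + 23445 = 352 + 23445 = 23797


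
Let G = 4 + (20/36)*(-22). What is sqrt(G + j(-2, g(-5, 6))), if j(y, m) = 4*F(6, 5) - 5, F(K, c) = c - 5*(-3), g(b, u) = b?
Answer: sqrt(601)/3 ≈ 8.1718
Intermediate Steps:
F(K, c) = 15 + c (F(K, c) = c + 15 = 15 + c)
j(y, m) = 75 (j(y, m) = 4*(15 + 5) - 5 = 4*20 - 5 = 80 - 5 = 75)
G = -74/9 (G = 4 + (20*(1/36))*(-22) = 4 + (5/9)*(-22) = 4 - 110/9 = -74/9 ≈ -8.2222)
sqrt(G + j(-2, g(-5, 6))) = sqrt(-74/9 + 75) = sqrt(601/9) = sqrt(601)/3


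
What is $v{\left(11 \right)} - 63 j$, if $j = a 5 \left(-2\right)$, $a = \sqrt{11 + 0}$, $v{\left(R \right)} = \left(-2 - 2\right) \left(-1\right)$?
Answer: $4 + 630 \sqrt{11} \approx 2093.5$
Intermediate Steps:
$v{\left(R \right)} = 4$ ($v{\left(R \right)} = \left(-4\right) \left(-1\right) = 4$)
$a = \sqrt{11} \approx 3.3166$
$j = - 10 \sqrt{11}$ ($j = \sqrt{11} \cdot 5 \left(-2\right) = \sqrt{11} \left(-10\right) = - 10 \sqrt{11} \approx -33.166$)
$v{\left(11 \right)} - 63 j = 4 - 63 \left(- 10 \sqrt{11}\right) = 4 + 630 \sqrt{11}$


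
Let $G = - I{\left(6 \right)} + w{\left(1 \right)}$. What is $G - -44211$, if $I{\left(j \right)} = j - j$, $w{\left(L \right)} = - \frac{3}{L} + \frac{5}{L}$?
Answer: $44213$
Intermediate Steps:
$w{\left(L \right)} = \frac{2}{L}$
$I{\left(j \right)} = 0$
$G = 2$ ($G = \left(-1\right) 0 + \frac{2}{1} = 0 + 2 \cdot 1 = 0 + 2 = 2$)
$G - -44211 = 2 - -44211 = 2 + 44211 = 44213$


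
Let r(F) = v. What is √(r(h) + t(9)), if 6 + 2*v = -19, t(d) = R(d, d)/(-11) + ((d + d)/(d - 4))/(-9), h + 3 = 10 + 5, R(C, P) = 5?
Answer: I*√161590/110 ≈ 3.6544*I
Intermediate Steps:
h = 12 (h = -3 + (10 + 5) = -3 + 15 = 12)
t(d) = -5/11 - 2*d/(9*(-4 + d)) (t(d) = 5/(-11) + ((d + d)/(d - 4))/(-9) = 5*(-1/11) + ((2*d)/(-4 + d))*(-⅑) = -5/11 + (2*d/(-4 + d))*(-⅑) = -5/11 - 2*d/(9*(-4 + d)))
v = -25/2 (v = -3 + (½)*(-19) = -3 - 19/2 = -25/2 ≈ -12.500)
r(F) = -25/2
√(r(h) + t(9)) = √(-25/2 + (180 - 67*9)/(99*(-4 + 9))) = √(-25/2 + (1/99)*(180 - 603)/5) = √(-25/2 + (1/99)*(⅕)*(-423)) = √(-25/2 - 47/55) = √(-1469/110) = I*√161590/110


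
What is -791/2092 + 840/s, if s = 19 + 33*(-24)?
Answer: -2368723/1617116 ≈ -1.4648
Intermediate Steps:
s = -773 (s = 19 - 792 = -773)
-791/2092 + 840/s = -791/2092 + 840/(-773) = -791*1/2092 + 840*(-1/773) = -791/2092 - 840/773 = -2368723/1617116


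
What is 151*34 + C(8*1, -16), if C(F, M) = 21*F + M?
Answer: 5286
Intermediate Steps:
C(F, M) = M + 21*F
151*34 + C(8*1, -16) = 151*34 + (-16 + 21*(8*1)) = 5134 + (-16 + 21*8) = 5134 + (-16 + 168) = 5134 + 152 = 5286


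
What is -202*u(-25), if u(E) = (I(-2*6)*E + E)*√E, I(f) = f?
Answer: -277750*I ≈ -2.7775e+5*I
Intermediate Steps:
u(E) = -11*E^(3/2) (u(E) = ((-2*6)*E + E)*√E = (-12*E + E)*√E = (-11*E)*√E = -11*E^(3/2))
-202*u(-25) = -(-2222)*(-25)^(3/2) = -(-2222)*(-125*I) = -277750*I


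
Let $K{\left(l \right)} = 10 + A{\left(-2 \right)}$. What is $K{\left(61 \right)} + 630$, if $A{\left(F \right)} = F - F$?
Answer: $640$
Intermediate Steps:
$A{\left(F \right)} = 0$
$K{\left(l \right)} = 10$ ($K{\left(l \right)} = 10 + 0 = 10$)
$K{\left(61 \right)} + 630 = 10 + 630 = 640$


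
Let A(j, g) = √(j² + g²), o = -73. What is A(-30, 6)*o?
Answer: -438*√26 ≈ -2233.4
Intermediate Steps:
A(j, g) = √(g² + j²)
A(-30, 6)*o = √(6² + (-30)²)*(-73) = √(36 + 900)*(-73) = √936*(-73) = (6*√26)*(-73) = -438*√26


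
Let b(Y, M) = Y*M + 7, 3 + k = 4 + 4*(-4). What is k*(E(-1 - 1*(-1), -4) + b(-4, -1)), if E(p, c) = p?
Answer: -165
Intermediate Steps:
k = -15 (k = -3 + (4 + 4*(-4)) = -3 + (4 - 16) = -3 - 12 = -15)
b(Y, M) = 7 + M*Y (b(Y, M) = M*Y + 7 = 7 + M*Y)
k*(E(-1 - 1*(-1), -4) + b(-4, -1)) = -15*((-1 - 1*(-1)) + (7 - 1*(-4))) = -15*((-1 + 1) + (7 + 4)) = -15*(0 + 11) = -15*11 = -165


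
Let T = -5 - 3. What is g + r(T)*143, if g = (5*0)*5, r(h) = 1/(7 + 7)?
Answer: 143/14 ≈ 10.214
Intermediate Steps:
T = -8
r(h) = 1/14
g = 0 (g = 0*5 = 0)
g + r(T)*143 = 0 + (1/14)*143 = 0 + 143/14 = 143/14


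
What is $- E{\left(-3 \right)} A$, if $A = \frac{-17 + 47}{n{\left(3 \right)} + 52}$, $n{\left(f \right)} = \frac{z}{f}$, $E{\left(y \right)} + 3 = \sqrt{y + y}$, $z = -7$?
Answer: $\frac{270}{149} - \frac{90 i \sqrt{6}}{149} \approx 1.8121 - 1.4796 i$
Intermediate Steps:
$E{\left(y \right)} = -3 + \sqrt{2} \sqrt{y}$ ($E{\left(y \right)} = -3 + \sqrt{y + y} = -3 + \sqrt{2 y} = -3 + \sqrt{2} \sqrt{y}$)
$n{\left(f \right)} = - \frac{7}{f}$
$A = \frac{90}{149}$ ($A = \frac{-17 + 47}{- \frac{7}{3} + 52} = \frac{30}{\left(-7\right) \frac{1}{3} + 52} = \frac{30}{- \frac{7}{3} + 52} = \frac{30}{\frac{149}{3}} = 30 \cdot \frac{3}{149} = \frac{90}{149} \approx 0.60403$)
$- E{\left(-3 \right)} A = - \frac{\left(-3 + \sqrt{2} \sqrt{-3}\right) 90}{149} = - \frac{\left(-3 + \sqrt{2} i \sqrt{3}\right) 90}{149} = - \frac{\left(-3 + i \sqrt{6}\right) 90}{149} = - (- \frac{270}{149} + \frac{90 i \sqrt{6}}{149}) = \frac{270}{149} - \frac{90 i \sqrt{6}}{149}$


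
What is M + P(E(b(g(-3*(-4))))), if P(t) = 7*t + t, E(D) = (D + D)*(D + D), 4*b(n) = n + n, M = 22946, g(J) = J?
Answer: 24098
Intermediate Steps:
b(n) = n/2 (b(n) = (n + n)/4 = (2*n)/4 = n/2)
E(D) = 4*D**2 (E(D) = (2*D)*(2*D) = 4*D**2)
P(t) = 8*t
M + P(E(b(g(-3*(-4))))) = 22946 + 8*(4*((-3*(-4))/2)**2) = 22946 + 8*(4*((1/2)*12)**2) = 22946 + 8*(4*6**2) = 22946 + 8*(4*36) = 22946 + 8*144 = 22946 + 1152 = 24098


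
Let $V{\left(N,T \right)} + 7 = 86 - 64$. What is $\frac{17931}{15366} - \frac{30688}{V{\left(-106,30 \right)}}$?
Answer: $- \frac{157094281}{76830} \approx -2044.7$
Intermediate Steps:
$V{\left(N,T \right)} = 15$ ($V{\left(N,T \right)} = -7 + \left(86 - 64\right) = -7 + 22 = 15$)
$\frac{17931}{15366} - \frac{30688}{V{\left(-106,30 \right)}} = \frac{17931}{15366} - \frac{30688}{15} = 17931 \cdot \frac{1}{15366} - \frac{30688}{15} = \frac{5977}{5122} - \frac{30688}{15} = - \frac{157094281}{76830}$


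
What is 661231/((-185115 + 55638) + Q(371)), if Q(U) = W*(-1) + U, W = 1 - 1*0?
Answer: -661231/129107 ≈ -5.1216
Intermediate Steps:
W = 1 (W = 1 + 0 = 1)
Q(U) = -1 + U (Q(U) = 1*(-1) + U = -1 + U)
661231/((-185115 + 55638) + Q(371)) = 661231/((-185115 + 55638) + (-1 + 371)) = 661231/(-129477 + 370) = 661231/(-129107) = 661231*(-1/129107) = -661231/129107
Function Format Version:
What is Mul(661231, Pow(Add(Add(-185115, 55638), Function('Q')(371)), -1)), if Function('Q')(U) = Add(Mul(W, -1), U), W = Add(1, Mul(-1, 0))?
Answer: Rational(-661231, 129107) ≈ -5.1216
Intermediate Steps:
W = 1 (W = Add(1, 0) = 1)
Function('Q')(U) = Add(-1, U) (Function('Q')(U) = Add(Mul(1, -1), U) = Add(-1, U))
Mul(661231, Pow(Add(Add(-185115, 55638), Function('Q')(371)), -1)) = Mul(661231, Pow(Add(Add(-185115, 55638), Add(-1, 371)), -1)) = Mul(661231, Pow(Add(-129477, 370), -1)) = Mul(661231, Pow(-129107, -1)) = Mul(661231, Rational(-1, 129107)) = Rational(-661231, 129107)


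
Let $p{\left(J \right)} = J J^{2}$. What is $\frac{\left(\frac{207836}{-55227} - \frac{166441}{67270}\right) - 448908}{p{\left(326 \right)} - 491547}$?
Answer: $- \frac{1667770392308147}{126887812171264410} \approx -0.013144$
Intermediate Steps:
$p{\left(J \right)} = J^{3}$
$\frac{\left(\frac{207836}{-55227} - \frac{166441}{67270}\right) - 448908}{p{\left(326 \right)} - 491547} = \frac{\left(\frac{207836}{-55227} - \frac{166441}{67270}\right) - 448908}{326^{3} - 491547} = \frac{\left(207836 \left(- \frac{1}{55227}\right) - \frac{166441}{67270}\right) - 448908}{34645976 - 491547} = \frac{\left(- \frac{207836}{55227} - \frac{166441}{67270}\right) - 448908}{34154429} = \left(- \frac{23173164827}{3715120290} - 448908\right) \frac{1}{34154429} = \left(- \frac{1667770392308147}{3715120290}\right) \frac{1}{34154429} = - \frac{1667770392308147}{126887812171264410}$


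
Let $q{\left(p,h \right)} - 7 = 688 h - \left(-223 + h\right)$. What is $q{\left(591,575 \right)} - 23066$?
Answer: $372189$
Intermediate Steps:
$q{\left(p,h \right)} = 230 + 687 h$ ($q{\left(p,h \right)} = 7 + \left(688 h - \left(-223 + h\right)\right) = 7 + \left(223 + 687 h\right) = 230 + 687 h$)
$q{\left(591,575 \right)} - 23066 = \left(230 + 687 \cdot 575\right) - 23066 = \left(230 + 395025\right) - 23066 = 395255 - 23066 = 372189$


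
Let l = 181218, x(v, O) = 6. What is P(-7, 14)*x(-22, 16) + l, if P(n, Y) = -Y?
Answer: 181134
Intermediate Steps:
P(-7, 14)*x(-22, 16) + l = -1*14*6 + 181218 = -14*6 + 181218 = -84 + 181218 = 181134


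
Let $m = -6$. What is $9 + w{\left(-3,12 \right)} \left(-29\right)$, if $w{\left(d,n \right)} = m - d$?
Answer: $96$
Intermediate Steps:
$w{\left(d,n \right)} = -6 - d$
$9 + w{\left(-3,12 \right)} \left(-29\right) = 9 + \left(-6 - -3\right) \left(-29\right) = 9 + \left(-6 + 3\right) \left(-29\right) = 9 - -87 = 9 + 87 = 96$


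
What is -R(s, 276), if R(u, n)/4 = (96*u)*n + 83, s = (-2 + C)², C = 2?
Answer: -332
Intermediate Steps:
s = 0 (s = (-2 + 2)² = 0² = 0)
R(u, n) = 332 + 384*n*u (R(u, n) = 4*((96*u)*n + 83) = 4*(96*n*u + 83) = 4*(83 + 96*n*u) = 332 + 384*n*u)
-R(s, 276) = -(332 + 384*276*0) = -(332 + 0) = -1*332 = -332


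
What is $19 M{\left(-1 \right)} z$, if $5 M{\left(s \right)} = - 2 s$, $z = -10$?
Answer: $-76$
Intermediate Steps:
$M{\left(s \right)} = - \frac{2 s}{5}$ ($M{\left(s \right)} = \frac{\left(-2\right) s}{5} = - \frac{2 s}{5}$)
$19 M{\left(-1 \right)} z = 19 \left(\left(- \frac{2}{5}\right) \left(-1\right)\right) \left(-10\right) = 19 \cdot \frac{2}{5} \left(-10\right) = \frac{38}{5} \left(-10\right) = -76$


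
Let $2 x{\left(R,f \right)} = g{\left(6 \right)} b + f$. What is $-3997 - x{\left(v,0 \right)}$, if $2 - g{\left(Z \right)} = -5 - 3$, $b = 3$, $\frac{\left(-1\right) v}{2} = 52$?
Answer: $-4012$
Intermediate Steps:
$v = -104$ ($v = \left(-2\right) 52 = -104$)
$g{\left(Z \right)} = 10$ ($g{\left(Z \right)} = 2 - \left(-5 - 3\right) = 2 - -8 = 2 + 8 = 10$)
$x{\left(R,f \right)} = 15 + \frac{f}{2}$ ($x{\left(R,f \right)} = \frac{10 \cdot 3 + f}{2} = \frac{30 + f}{2} = 15 + \frac{f}{2}$)
$-3997 - x{\left(v,0 \right)} = -3997 - \left(15 + \frac{1}{2} \cdot 0\right) = -3997 - \left(15 + 0\right) = -3997 - 15 = -4012$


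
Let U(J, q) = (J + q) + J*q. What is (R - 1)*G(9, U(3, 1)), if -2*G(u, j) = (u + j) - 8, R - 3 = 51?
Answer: -212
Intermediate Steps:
R = 54 (R = 3 + 51 = 54)
U(J, q) = J + q + J*q
G(u, j) = 4 - j/2 - u/2 (G(u, j) = -((u + j) - 8)/2 = -((j + u) - 8)/2 = -(-8 + j + u)/2 = 4 - j/2 - u/2)
(R - 1)*G(9, U(3, 1)) = (54 - 1)*(4 - (3 + 1 + 3*1)/2 - ½*9) = 53*(4 - (3 + 1 + 3)/2 - 9/2) = 53*(4 - ½*7 - 9/2) = 53*(4 - 7/2 - 9/2) = 53*(-4) = -212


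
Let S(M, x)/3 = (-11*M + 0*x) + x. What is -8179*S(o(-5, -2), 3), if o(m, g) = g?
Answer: -613425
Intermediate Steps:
S(M, x) = -33*M + 3*x (S(M, x) = 3*((-11*M + 0*x) + x) = 3*((-11*M + 0) + x) = 3*(-11*M + x) = 3*(x - 11*M) = -33*M + 3*x)
-8179*S(o(-5, -2), 3) = -8179*(-33*(-2) + 3*3) = -8179*(66 + 9) = -8179*75 = -613425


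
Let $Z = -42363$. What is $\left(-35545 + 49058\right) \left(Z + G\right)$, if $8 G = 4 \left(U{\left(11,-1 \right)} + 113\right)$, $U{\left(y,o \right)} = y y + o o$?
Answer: $- \frac{1141726883}{2} \approx -5.7086 \cdot 10^{8}$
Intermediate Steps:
$U{\left(y,o \right)} = o^{2} + y^{2}$ ($U{\left(y,o \right)} = y^{2} + o^{2} = o^{2} + y^{2}$)
$G = \frac{235}{2}$ ($G = \frac{4 \left(\left(\left(-1\right)^{2} + 11^{2}\right) + 113\right)}{8} = \frac{4 \left(\left(1 + 121\right) + 113\right)}{8} = \frac{4 \left(122 + 113\right)}{8} = \frac{4 \cdot 235}{8} = \frac{1}{8} \cdot 940 = \frac{235}{2} \approx 117.5$)
$\left(-35545 + 49058\right) \left(Z + G\right) = \left(-35545 + 49058\right) \left(-42363 + \frac{235}{2}\right) = 13513 \left(- \frac{84491}{2}\right) = - \frac{1141726883}{2}$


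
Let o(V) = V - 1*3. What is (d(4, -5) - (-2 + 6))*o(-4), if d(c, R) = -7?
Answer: 77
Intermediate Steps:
o(V) = -3 + V (o(V) = V - 3 = -3 + V)
(d(4, -5) - (-2 + 6))*o(-4) = (-7 - (-2 + 6))*(-3 - 4) = (-7 - 1*4)*(-7) = (-7 - 4)*(-7) = -11*(-7) = 77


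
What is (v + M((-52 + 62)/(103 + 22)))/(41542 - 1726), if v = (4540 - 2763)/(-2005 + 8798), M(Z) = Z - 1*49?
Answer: -4131707/3380876100 ≈ -0.0012221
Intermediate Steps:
M(Z) = -49 + Z (M(Z) = Z - 49 = -49 + Z)
v = 1777/6793 ≈ 0.26159
(v + M((-52 + 62)/(103 + 22)))/(41542 - 1726) = (1777/6793 + (-49 + (-52 + 62)/(103 + 22)))/(41542 - 1726) = (1777/6793 + (-49 + 10/125))/39816 = (1777/6793 + (-49 + 10*(1/125)))*(1/39816) = (1777/6793 + (-49 + 2/25))*(1/39816) = (1777/6793 - 1223/25)*(1/39816) = -8263414/169825*1/39816 = -4131707/3380876100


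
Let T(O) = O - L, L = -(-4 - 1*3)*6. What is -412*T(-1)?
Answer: 17716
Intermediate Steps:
L = 42 (L = -(-4 - 3)*6 = -1*(-7)*6 = 7*6 = 42)
T(O) = -42 + O (T(O) = O - 1*42 = O - 42 = -42 + O)
-412*T(-1) = -412*(-42 - 1) = -412*(-43) = 17716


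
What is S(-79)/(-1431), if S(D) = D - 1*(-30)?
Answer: 49/1431 ≈ 0.034242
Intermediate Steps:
S(D) = 30 + D (S(D) = D + 30 = 30 + D)
S(-79)/(-1431) = (30 - 79)/(-1431) = -49*(-1/1431) = 49/1431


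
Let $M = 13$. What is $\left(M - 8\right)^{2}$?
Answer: $25$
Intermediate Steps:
$\left(M - 8\right)^{2} = \left(13 - 8\right)^{2} = 5^{2} = 25$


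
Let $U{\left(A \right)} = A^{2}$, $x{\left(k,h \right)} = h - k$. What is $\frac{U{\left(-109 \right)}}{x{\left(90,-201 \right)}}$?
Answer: $- \frac{11881}{291} \approx -40.828$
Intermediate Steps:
$\frac{U{\left(-109 \right)}}{x{\left(90,-201 \right)}} = \frac{\left(-109\right)^{2}}{-201 - 90} = \frac{11881}{-201 - 90} = \frac{11881}{-291} = 11881 \left(- \frac{1}{291}\right) = - \frac{11881}{291}$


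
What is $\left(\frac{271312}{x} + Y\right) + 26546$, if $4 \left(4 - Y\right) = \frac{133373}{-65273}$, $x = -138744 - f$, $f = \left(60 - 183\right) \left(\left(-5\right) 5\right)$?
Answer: $\frac{983036335972183}{37027806348} \approx 26549.0$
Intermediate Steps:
$f = 3075$ ($f = \left(-123\right) \left(-25\right) = 3075$)
$x = -141819$ ($x = -138744 - 3075 = -141819$)
$Y = \frac{1177741}{261092}$ ($Y = 4 - \frac{133373 \frac{1}{-65273}}{4} = 4 - \frac{133373 \left(- \frac{1}{65273}\right)}{4} = 4 - - \frac{133373}{261092} = 4 + \frac{133373}{261092} = \frac{1177741}{261092} \approx 4.5108$)
$\left(\frac{271312}{x} + Y\right) + 26546 = \left(\frac{271312}{-141819} + \frac{1177741}{261092}\right) + 26546 = \left(271312 \left(- \frac{1}{141819}\right) + \frac{1177741}{261092}\right) + 26546 = \left(- \frac{271312}{141819} + \frac{1177741}{261092}\right) + 26546 = \frac{96188658175}{37027806348} + 26546 = \frac{983036335972183}{37027806348}$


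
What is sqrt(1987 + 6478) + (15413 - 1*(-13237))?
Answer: 28650 + sqrt(8465) ≈ 28742.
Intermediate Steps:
sqrt(1987 + 6478) + (15413 - 1*(-13237)) = sqrt(8465) + (15413 + 13237) = sqrt(8465) + 28650 = 28650 + sqrt(8465)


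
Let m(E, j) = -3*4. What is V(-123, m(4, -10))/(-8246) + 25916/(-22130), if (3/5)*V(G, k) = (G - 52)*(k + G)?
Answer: -77505149/13034570 ≈ -5.9461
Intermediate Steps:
m(E, j) = -12
V(G, k) = 5*(-52 + G)*(G + k)/3 (V(G, k) = 5*((G - 52)*(k + G))/3 = 5*((-52 + G)*(G + k))/3 = 5*(-52 + G)*(G + k)/3)
V(-123, m(4, -10))/(-8246) + 25916/(-22130) = (-260/3*(-123) - 260/3*(-12) + (5/3)*(-123)² + (5/3)*(-123)*(-12))/(-8246) + 25916/(-22130) = (10660 + 1040 + (5/3)*15129 + 2460)*(-1/8246) + 25916*(-1/22130) = (10660 + 1040 + 25215 + 2460)*(-1/8246) - 12958/11065 = 39375*(-1/8246) - 12958/11065 = -5625/1178 - 12958/11065 = -77505149/13034570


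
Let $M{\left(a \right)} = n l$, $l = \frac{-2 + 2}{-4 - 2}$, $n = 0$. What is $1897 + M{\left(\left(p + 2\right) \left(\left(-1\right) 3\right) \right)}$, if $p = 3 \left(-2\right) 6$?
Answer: $1897$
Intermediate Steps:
$l = 0$ ($l = \frac{0}{-6} = 0 \left(- \frac{1}{6}\right) = 0$)
$p = -36$ ($p = \left(-6\right) 6 = -36$)
$M{\left(a \right)} = 0$ ($M{\left(a \right)} = 0 \cdot 0 = 0$)
$1897 + M{\left(\left(p + 2\right) \left(\left(-1\right) 3\right) \right)} = 1897 + 0 = 1897$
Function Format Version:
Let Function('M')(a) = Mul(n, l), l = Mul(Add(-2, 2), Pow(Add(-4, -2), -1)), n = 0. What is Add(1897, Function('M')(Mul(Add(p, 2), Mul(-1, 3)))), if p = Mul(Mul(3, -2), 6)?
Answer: 1897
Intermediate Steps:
l = 0 (l = Mul(0, Pow(-6, -1)) = Mul(0, Rational(-1, 6)) = 0)
p = -36 (p = Mul(-6, 6) = -36)
Function('M')(a) = 0 (Function('M')(a) = Mul(0, 0) = 0)
Add(1897, Function('M')(Mul(Add(p, 2), Mul(-1, 3)))) = Add(1897, 0) = 1897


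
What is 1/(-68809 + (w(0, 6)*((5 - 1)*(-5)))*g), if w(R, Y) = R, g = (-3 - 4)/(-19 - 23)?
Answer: -1/68809 ≈ -1.4533e-5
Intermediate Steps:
g = ⅙ (g = -7/(-42) = -7*(-1/42) = ⅙ ≈ 0.16667)
1/(-68809 + (w(0, 6)*((5 - 1)*(-5)))*g) = 1/(-68809 + (0*((5 - 1)*(-5)))*(⅙)) = 1/(-68809 + (0*(4*(-5)))*(⅙)) = 1/(-68809 + (0*(-20))*(⅙)) = 1/(-68809 + 0*(⅙)) = 1/(-68809 + 0) = 1/(-68809) = -1/68809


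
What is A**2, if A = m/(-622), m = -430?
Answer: 46225/96721 ≈ 0.47792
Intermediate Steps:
A = 215/311 (A = -430/(-622) = -430*(-1/622) = 215/311 ≈ 0.69132)
A**2 = (215/311)**2 = 46225/96721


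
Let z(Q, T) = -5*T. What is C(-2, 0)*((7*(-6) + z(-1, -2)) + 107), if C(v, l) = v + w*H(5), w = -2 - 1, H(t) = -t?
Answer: 975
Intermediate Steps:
w = -3
C(v, l) = 15 + v (C(v, l) = v - (-3)*5 = v - 3*(-5) = v + 15 = 15 + v)
C(-2, 0)*((7*(-6) + z(-1, -2)) + 107) = (15 - 2)*((7*(-6) - 5*(-2)) + 107) = 13*((-42 + 10) + 107) = 13*(-32 + 107) = 13*75 = 975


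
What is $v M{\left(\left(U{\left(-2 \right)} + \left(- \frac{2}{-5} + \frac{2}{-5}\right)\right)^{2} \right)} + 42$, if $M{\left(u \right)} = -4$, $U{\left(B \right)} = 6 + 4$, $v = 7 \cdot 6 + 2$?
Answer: $-134$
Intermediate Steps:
$v = 44$ ($v = 42 + 2 = 44$)
$U{\left(B \right)} = 10$
$v M{\left(\left(U{\left(-2 \right)} + \left(- \frac{2}{-5} + \frac{2}{-5}\right)\right)^{2} \right)} + 42 = 44 \left(-4\right) + 42 = -176 + 42 = -134$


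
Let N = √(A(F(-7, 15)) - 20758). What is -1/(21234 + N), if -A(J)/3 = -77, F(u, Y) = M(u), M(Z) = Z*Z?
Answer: I/(√20527 - 21234*I) ≈ -4.7092e-5 + 3.1775e-7*I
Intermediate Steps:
M(Z) = Z²
F(u, Y) = u²
A(J) = 231 (A(J) = -3*(-77) = 231)
N = I*√20527 (N = √(231 - 20758) = √(-20527) = I*√20527 ≈ 143.27*I)
-1/(21234 + N) = -1/(21234 + I*√20527)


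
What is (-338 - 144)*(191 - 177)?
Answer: -6748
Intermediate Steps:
(-338 - 144)*(191 - 177) = -482*14 = -6748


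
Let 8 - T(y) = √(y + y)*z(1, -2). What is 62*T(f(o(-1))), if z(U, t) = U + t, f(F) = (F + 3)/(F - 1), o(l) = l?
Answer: 496 + 62*I*√2 ≈ 496.0 + 87.681*I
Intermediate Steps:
f(F) = (3 + F)/(-1 + F)
T(y) = 8 + √2*√y (T(y) = 8 - √(y + y)*(1 - 2) = 8 - √(2*y)*(-1) = 8 - √2*√y*(-1) = 8 - (-1)*√2*√y = 8 + √2*√y)
62*T(f(o(-1))) = 62*(8 + √2*√((3 - 1)/(-1 - 1))) = 62*(8 + √2*√(2/(-2))) = 62*(8 + √2*√(-½*2)) = 62*(8 + √2*√(-1)) = 62*(8 + √2*I) = 62*(8 + I*√2) = 496 + 62*I*√2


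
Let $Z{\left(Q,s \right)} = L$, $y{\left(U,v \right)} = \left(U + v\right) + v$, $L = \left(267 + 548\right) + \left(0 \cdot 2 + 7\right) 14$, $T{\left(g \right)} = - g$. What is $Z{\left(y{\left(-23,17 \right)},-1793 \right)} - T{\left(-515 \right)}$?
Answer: $398$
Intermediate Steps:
$L = 913$ ($L = 815 + \left(0 + 7\right) 14 = 815 + 7 \cdot 14 = 815 + 98 = 913$)
$y{\left(U,v \right)} = U + 2 v$
$Z{\left(Q,s \right)} = 913$
$Z{\left(y{\left(-23,17 \right)},-1793 \right)} - T{\left(-515 \right)} = 913 - \left(-1\right) \left(-515\right) = 913 - 515 = 398$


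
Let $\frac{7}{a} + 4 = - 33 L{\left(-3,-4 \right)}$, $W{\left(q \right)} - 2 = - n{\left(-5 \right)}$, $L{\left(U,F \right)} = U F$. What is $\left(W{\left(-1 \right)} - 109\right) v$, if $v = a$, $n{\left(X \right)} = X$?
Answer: $\frac{357}{200} \approx 1.785$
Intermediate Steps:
$L{\left(U,F \right)} = F U$
$W{\left(q \right)} = 7$ ($W{\left(q \right)} = 2 - -5 = 2 + 5 = 7$)
$a = - \frac{7}{400}$ ($a = \frac{7}{-4 - 33 \left(\left(-4\right) \left(-3\right)\right)} = \frac{7}{-4 - 396} = \frac{7}{-400} = 7 \left(- \frac{1}{400}\right) = - \frac{7}{400} \approx -0.0175$)
$v = - \frac{7}{400} \approx -0.0175$
$\left(W{\left(-1 \right)} - 109\right) v = \left(7 - 109\right) \left(- \frac{7}{400}\right) = \left(-102\right) \left(- \frac{7}{400}\right) = \frac{357}{200}$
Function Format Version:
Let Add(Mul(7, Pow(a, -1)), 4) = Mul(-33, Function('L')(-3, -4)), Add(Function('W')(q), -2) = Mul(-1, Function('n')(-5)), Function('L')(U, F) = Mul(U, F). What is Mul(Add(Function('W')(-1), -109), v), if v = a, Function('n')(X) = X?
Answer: Rational(357, 200) ≈ 1.7850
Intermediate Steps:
Function('L')(U, F) = Mul(F, U)
Function('W')(q) = 7 (Function('W')(q) = Add(2, Mul(-1, -5)) = Add(2, 5) = 7)
a = Rational(-7, 400) (a = Mul(7, Pow(Add(-4, Mul(-33, Mul(-4, -3))), -1)) = Mul(7, Pow(Add(-4, Mul(-33, 12)), -1)) = Mul(7, Pow(Add(-4, -396), -1)) = Mul(7, Pow(-400, -1)) = Mul(7, Rational(-1, 400)) = Rational(-7, 400) ≈ -0.017500)
v = Rational(-7, 400) ≈ -0.017500
Mul(Add(Function('W')(-1), -109), v) = Mul(Add(7, -109), Rational(-7, 400)) = Mul(-102, Rational(-7, 400)) = Rational(357, 200)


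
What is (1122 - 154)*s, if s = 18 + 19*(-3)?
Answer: -37752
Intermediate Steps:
s = -39 (s = 18 - 57 = -39)
(1122 - 154)*s = (1122 - 154)*(-39) = 968*(-39) = -37752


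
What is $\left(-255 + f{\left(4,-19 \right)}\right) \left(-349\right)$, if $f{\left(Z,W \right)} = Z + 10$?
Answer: $84109$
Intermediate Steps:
$f{\left(Z,W \right)} = 10 + Z$
$\left(-255 + f{\left(4,-19 \right)}\right) \left(-349\right) = \left(-255 + \left(10 + 4\right)\right) \left(-349\right) = \left(-255 + 14\right) \left(-349\right) = \left(-241\right) \left(-349\right) = 84109$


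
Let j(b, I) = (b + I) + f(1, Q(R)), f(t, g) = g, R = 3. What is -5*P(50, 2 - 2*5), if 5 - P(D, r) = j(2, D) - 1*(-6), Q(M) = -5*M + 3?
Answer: 205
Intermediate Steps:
Q(M) = 3 - 5*M
j(b, I) = -12 + I + b (j(b, I) = (b + I) + (3 - 5*3) = (I + b) + (3 - 15) = (I + b) - 12 = -12 + I + b)
P(D, r) = 9 - D (P(D, r) = 5 - ((-12 + D + 2) - 1*(-6)) = 5 - ((-10 + D) + 6) = 5 - (-4 + D) = 5 + (4 - D) = 9 - D)
-5*P(50, 2 - 2*5) = -5*(9 - 1*50) = -5*(9 - 50) = -5*(-41) = 205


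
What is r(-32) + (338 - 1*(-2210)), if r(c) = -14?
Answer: 2534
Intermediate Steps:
r(-32) + (338 - 1*(-2210)) = -14 + (338 - 1*(-2210)) = -14 + (338 + 2210) = -14 + 2548 = 2534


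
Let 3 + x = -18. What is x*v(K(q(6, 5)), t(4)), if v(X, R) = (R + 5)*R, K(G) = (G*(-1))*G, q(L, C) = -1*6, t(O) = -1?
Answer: 84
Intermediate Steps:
q(L, C) = -6
x = -21 (x = -3 - 18 = -21)
K(G) = -G**2 (K(G) = (-G)*G = -G**2)
v(X, R) = R*(5 + R) (v(X, R) = (5 + R)*R = R*(5 + R))
x*v(K(q(6, 5)), t(4)) = -(-21)*(5 - 1) = -(-21)*4 = -21*(-4) = 84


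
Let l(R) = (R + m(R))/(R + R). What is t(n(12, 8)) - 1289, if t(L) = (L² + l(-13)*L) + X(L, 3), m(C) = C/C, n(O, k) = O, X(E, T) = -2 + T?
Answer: -14800/13 ≈ -1138.5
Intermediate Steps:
m(C) = 1
l(R) = (1 + R)/(2*R) (l(R) = (R + 1)/(R + R) = (1 + R)/((2*R)) = (1 + R)*(1/(2*R)) = (1 + R)/(2*R))
t(L) = 1 + L² + 6*L/13 (t(L) = (L² + ((½)*(1 - 13)/(-13))*L) + (-2 + 3) = (L² + ((½)*(-1/13)*(-12))*L) + 1 = (L² + 6*L/13) + 1 = 1 + L² + 6*L/13)
t(n(12, 8)) - 1289 = (1 + 12² + (6/13)*12) - 1289 = (1 + 144 + 72/13) - 1289 = 1957/13 - 1289 = -14800/13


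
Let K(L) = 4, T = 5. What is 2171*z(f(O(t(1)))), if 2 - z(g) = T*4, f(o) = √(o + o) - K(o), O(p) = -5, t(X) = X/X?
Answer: -39078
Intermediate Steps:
t(X) = 1
f(o) = -4 + √2*√o (f(o) = √(o + o) - 1*4 = √(2*o) - 4 = √2*√o - 4 = -4 + √2*√o)
z(g) = -18 (z(g) = 2 - 5*4 = 2 - 1*20 = 2 - 20 = -18)
2171*z(f(O(t(1)))) = 2171*(-18) = -39078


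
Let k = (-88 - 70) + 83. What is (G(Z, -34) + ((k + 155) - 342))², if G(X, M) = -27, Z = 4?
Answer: 83521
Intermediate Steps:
k = -75 (k = -158 + 83 = -75)
(G(Z, -34) + ((k + 155) - 342))² = (-27 + ((-75 + 155) - 342))² = (-27 + (80 - 342))² = (-27 - 262)² = (-289)² = 83521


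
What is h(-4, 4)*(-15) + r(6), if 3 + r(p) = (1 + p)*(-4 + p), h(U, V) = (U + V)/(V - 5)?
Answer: 11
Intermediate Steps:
h(U, V) = (U + V)/(-5 + V)
r(p) = -3 + (1 + p)*(-4 + p)
h(-4, 4)*(-15) + r(6) = ((-4 + 4)/(-5 + 4))*(-15) + (-7 + 6**2 - 3*6) = (0/(-1))*(-15) + (-7 + 36 - 18) = -1*0*(-15) + 11 = 0*(-15) + 11 = 0 + 11 = 11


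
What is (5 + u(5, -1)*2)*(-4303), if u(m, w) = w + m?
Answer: -55939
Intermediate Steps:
u(m, w) = m + w
(5 + u(5, -1)*2)*(-4303) = (5 + (5 - 1)*2)*(-4303) = (5 + 4*2)*(-4303) = (5 + 8)*(-4303) = 13*(-4303) = -55939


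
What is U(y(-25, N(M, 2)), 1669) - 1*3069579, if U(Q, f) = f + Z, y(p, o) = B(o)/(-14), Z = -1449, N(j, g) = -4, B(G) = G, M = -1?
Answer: -3069359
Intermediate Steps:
y(p, o) = -o/14 (y(p, o) = o/(-14) = o*(-1/14) = -o/14)
U(Q, f) = -1449 + f (U(Q, f) = f - 1449 = -1449 + f)
U(y(-25, N(M, 2)), 1669) - 1*3069579 = (-1449 + 1669) - 1*3069579 = 220 - 3069579 = -3069359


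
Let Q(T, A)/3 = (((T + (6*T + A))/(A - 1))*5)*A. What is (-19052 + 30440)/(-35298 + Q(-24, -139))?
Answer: -106288/372121 ≈ -0.28563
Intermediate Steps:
Q(T, A) = 15*A*(A + 7*T)/(-1 + A) (Q(T, A) = 3*((((T + (6*T + A))/(A - 1))*5)*A) = 3*((((T + (A + 6*T))/(-1 + A))*5)*A) = 3*((((A + 7*T)/(-1 + A))*5)*A) = 3*((5*(A + 7*T)/(-1 + A))*A) = 3*(5*A*(A + 7*T)/(-1 + A)) = 15*A*(A + 7*T)/(-1 + A))
(-19052 + 30440)/(-35298 + Q(-24, -139)) = (-19052 + 30440)/(-35298 + 15*(-139)*(-139 + 7*(-24))/(-1 - 139)) = 11388/(-35298 + 15*(-139)*(-139 - 168)/(-140)) = 11388/(-35298 + 15*(-139)*(-1/140)*(-307)) = 11388/(-35298 - 128019/28) = 11388/(-1116363/28) = 11388*(-28/1116363) = -106288/372121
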